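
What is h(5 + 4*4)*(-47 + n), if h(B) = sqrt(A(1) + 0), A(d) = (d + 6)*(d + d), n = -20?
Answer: -67*sqrt(14) ≈ -250.69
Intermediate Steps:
A(d) = 2*d*(6 + d) (A(d) = (6 + d)*(2*d) = 2*d*(6 + d))
h(B) = sqrt(14) (h(B) = sqrt(2*1*(6 + 1) + 0) = sqrt(2*1*7 + 0) = sqrt(14 + 0) = sqrt(14))
h(5 + 4*4)*(-47 + n) = sqrt(14)*(-47 - 20) = sqrt(14)*(-67) = -67*sqrt(14)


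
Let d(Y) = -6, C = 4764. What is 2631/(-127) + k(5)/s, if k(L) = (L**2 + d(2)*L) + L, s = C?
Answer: -2631/127 ≈ -20.717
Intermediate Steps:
s = 4764
k(L) = L**2 - 5*L (k(L) = (L**2 - 6*L) + L = L**2 - 5*L)
2631/(-127) + k(5)/s = 2631/(-127) + (5*(-5 + 5))/4764 = 2631*(-1/127) + (5*0)*(1/4764) = -2631/127 + 0*(1/4764) = -2631/127 + 0 = -2631/127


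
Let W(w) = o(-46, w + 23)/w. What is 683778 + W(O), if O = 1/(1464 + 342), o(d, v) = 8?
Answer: 698226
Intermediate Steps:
O = 1/1806 ≈ 0.00055371
W(w) = 8/w
683778 + W(O) = 683778 + 8/(1/1806) = 683778 + 8*1806 = 683778 + 14448 = 698226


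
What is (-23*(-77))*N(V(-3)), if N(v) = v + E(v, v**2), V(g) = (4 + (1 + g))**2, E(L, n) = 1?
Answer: 8855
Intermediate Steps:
V(g) = (5 + g)**2
N(v) = 1 + v (N(v) = v + 1 = 1 + v)
(-23*(-77))*N(V(-3)) = (-23*(-77))*(1 + (5 - 3)**2) = 1771*(1 + 2**2) = 1771*(1 + 4) = 1771*5 = 8855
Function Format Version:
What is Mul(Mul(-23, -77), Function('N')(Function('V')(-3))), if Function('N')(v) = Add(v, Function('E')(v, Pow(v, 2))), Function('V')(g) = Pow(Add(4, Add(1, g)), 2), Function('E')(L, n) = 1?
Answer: 8855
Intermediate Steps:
Function('V')(g) = Pow(Add(5, g), 2)
Function('N')(v) = Add(1, v) (Function('N')(v) = Add(v, 1) = Add(1, v))
Mul(Mul(-23, -77), Function('N')(Function('V')(-3))) = Mul(Mul(-23, -77), Add(1, Pow(Add(5, -3), 2))) = Mul(1771, Add(1, Pow(2, 2))) = Mul(1771, Add(1, 4)) = Mul(1771, 5) = 8855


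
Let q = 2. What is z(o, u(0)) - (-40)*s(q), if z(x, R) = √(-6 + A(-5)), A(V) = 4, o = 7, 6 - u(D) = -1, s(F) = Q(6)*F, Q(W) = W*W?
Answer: 2880 + I*√2 ≈ 2880.0 + 1.4142*I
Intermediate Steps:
Q(W) = W²
s(F) = 36*F (s(F) = 6²*F = 36*F)
u(D) = 7 (u(D) = 6 - 1*(-1) = 6 + 1 = 7)
z(x, R) = I*√2 (z(x, R) = √(-6 + 4) = √(-2) = I*√2)
z(o, u(0)) - (-40)*s(q) = I*√2 - (-40)*36*2 = I*√2 - (-40)*72 = I*√2 - 40*(-72) = I*√2 + 2880 = 2880 + I*√2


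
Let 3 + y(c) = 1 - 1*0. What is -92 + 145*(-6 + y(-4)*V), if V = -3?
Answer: -92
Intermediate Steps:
y(c) = -2 (y(c) = -3 + (1 - 1*0) = -3 + (1 + 0) = -3 + 1 = -2)
-92 + 145*(-6 + y(-4)*V) = -92 + 145*(-6 - 2*(-3)) = -92 + 145*(-6 + 6) = -92 + 145*0 = -92 + 0 = -92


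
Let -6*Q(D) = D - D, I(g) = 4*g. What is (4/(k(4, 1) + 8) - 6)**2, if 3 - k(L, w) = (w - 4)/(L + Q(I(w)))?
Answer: 70756/2209 ≈ 32.031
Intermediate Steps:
Q(D) = 0 (Q(D) = -(D - D)/6 = -1/6*0 = 0)
k(L, w) = 3 - (-4 + w)/L (k(L, w) = 3 - (w - 4)/(L + 0) = 3 - (-4 + w)/L)
(4/(k(4, 1) + 8) - 6)**2 = (4/((4 - 1*1 + 3*4)/4 + 8) - 6)**2 = (4/((4 - 1 + 12)/4 + 8) - 6)**2 = (4/((1/4)*15 + 8) - 6)**2 = (4/(15/4 + 8) - 6)**2 = (4/(47/4) - 6)**2 = (4*(4/47) - 6)**2 = (16/47 - 6)**2 = (-266/47)**2 = 70756/2209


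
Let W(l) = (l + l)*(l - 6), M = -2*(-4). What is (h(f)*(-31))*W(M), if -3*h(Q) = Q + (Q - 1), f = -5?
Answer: -10912/3 ≈ -3637.3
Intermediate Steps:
M = 8
h(Q) = 1/3 - 2*Q/3 (h(Q) = -(Q + (Q - 1))/3 = -(Q + (-1 + Q))/3 = -(-1 + 2*Q)/3 = 1/3 - 2*Q/3)
W(l) = 2*l*(-6 + l) (W(l) = (2*l)*(-6 + l) = 2*l*(-6 + l))
(h(f)*(-31))*W(M) = ((1/3 - 2/3*(-5))*(-31))*(2*8*(-6 + 8)) = ((1/3 + 10/3)*(-31))*(2*8*2) = ((11/3)*(-31))*32 = -341/3*32 = -10912/3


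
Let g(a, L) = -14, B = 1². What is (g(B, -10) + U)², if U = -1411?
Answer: 2030625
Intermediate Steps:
B = 1
(g(B, -10) + U)² = (-14 - 1411)² = (-1425)² = 2030625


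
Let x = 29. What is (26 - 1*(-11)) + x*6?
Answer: 211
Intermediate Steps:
(26 - 1*(-11)) + x*6 = (26 - 1*(-11)) + 29*6 = (26 + 11) + 174 = 37 + 174 = 211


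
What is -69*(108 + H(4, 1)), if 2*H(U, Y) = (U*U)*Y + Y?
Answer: -16077/2 ≈ -8038.5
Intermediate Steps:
H(U, Y) = Y/2 + Y*U²/2 (H(U, Y) = ((U*U)*Y + Y)/2 = (U²*Y + Y)/2 = (Y*U² + Y)/2 = (Y + Y*U²)/2 = Y/2 + Y*U²/2)
-69*(108 + H(4, 1)) = -69*(108 + (½)*1*(1 + 4²)) = -69*(108 + (½)*1*(1 + 16)) = -69*(108 + (½)*1*17) = -69*(108 + 17/2) = -69*233/2 = -16077/2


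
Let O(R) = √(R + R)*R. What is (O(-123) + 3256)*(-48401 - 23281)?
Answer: -233396592 + 8816886*I*√246 ≈ -2.334e+8 + 1.3829e+8*I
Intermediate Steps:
O(R) = √2*R^(3/2) (O(R) = √(2*R)*R = (√2*√R)*R = √2*R^(3/2))
(O(-123) + 3256)*(-48401 - 23281) = (√2*(-123)^(3/2) + 3256)*(-48401 - 23281) = (√2*(-123*I*√123) + 3256)*(-71682) = (-123*I*√246 + 3256)*(-71682) = (3256 - 123*I*√246)*(-71682) = -233396592 + 8816886*I*√246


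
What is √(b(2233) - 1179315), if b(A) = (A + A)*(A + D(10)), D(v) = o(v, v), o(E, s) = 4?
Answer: √8811127 ≈ 2968.4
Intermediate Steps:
D(v) = 4
b(A) = 2*A*(4 + A) (b(A) = (A + A)*(A + 4) = (2*A)*(4 + A) = 2*A*(4 + A))
√(b(2233) - 1179315) = √(2*2233*(4 + 2233) - 1179315) = √(2*2233*2237 - 1179315) = √(9990442 - 1179315) = √8811127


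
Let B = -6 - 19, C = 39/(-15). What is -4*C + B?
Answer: -73/5 ≈ -14.600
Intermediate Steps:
C = -13/5 (C = 39*(-1/15) = -13/5 ≈ -2.6000)
B = -25
-4*C + B = -4*(-13/5) - 25 = 52/5 - 25 = -73/5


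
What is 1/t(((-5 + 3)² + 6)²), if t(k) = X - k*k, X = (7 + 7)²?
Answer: -1/9804 ≈ -0.00010200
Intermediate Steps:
X = 196 (X = 14² = 196)
t(k) = 196 - k² (t(k) = 196 - k*k = 196 - k²)
1/t(((-5 + 3)² + 6)²) = 1/(196 - (((-5 + 3)² + 6)²)²) = 1/(196 - (((-2)² + 6)²)²) = 1/(196 - ((4 + 6)²)²) = 1/(196 - (10²)²) = 1/(196 - 1*100²) = 1/(196 - 1*10000) = 1/(196 - 10000) = 1/(-9804) = -1/9804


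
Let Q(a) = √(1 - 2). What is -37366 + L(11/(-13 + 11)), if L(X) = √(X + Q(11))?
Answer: -37366 + √(-22 + 4*I)/2 ≈ -37366.0 + 2.3548*I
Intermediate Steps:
Q(a) = I (Q(a) = √(-1) = I)
L(X) = √(I + X) (L(X) = √(X + I) = √(I + X))
-37366 + L(11/(-13 + 11)) = -37366 + √(I + 11/(-13 + 11)) = -37366 + √(I + 11/(-2)) = -37366 + √(I + 11*(-½)) = -37366 + √(I - 11/2) = -37366 + √(-11/2 + I)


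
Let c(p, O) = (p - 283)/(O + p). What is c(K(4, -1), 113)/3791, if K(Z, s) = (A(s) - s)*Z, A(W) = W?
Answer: -283/428383 ≈ -0.00066062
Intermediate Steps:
K(Z, s) = 0 (K(Z, s) = (s - s)*Z = 0*Z = 0)
c(p, O) = (-283 + p)/(O + p)
c(K(4, -1), 113)/3791 = ((-283 + 0)/(113 + 0))/3791 = (-283/113)*(1/3791) = ((1/113)*(-283))*(1/3791) = -283/113*1/3791 = -283/428383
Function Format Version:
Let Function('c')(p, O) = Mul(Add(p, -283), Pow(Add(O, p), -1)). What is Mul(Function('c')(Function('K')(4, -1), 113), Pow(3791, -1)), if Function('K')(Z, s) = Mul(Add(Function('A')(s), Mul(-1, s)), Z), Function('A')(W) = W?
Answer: Rational(-283, 428383) ≈ -0.00066062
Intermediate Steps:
Function('K')(Z, s) = 0 (Function('K')(Z, s) = Mul(Add(s, Mul(-1, s)), Z) = Mul(0, Z) = 0)
Function('c')(p, O) = Mul(Pow(Add(O, p), -1), Add(-283, p)) (Function('c')(p, O) = Mul(Add(-283, p), Pow(Add(O, p), -1)) = Mul(Pow(Add(O, p), -1), Add(-283, p)))
Mul(Function('c')(Function('K')(4, -1), 113), Pow(3791, -1)) = Mul(Mul(Pow(Add(113, 0), -1), Add(-283, 0)), Pow(3791, -1)) = Mul(Mul(Pow(113, -1), -283), Rational(1, 3791)) = Mul(Mul(Rational(1, 113), -283), Rational(1, 3791)) = Mul(Rational(-283, 113), Rational(1, 3791)) = Rational(-283, 428383)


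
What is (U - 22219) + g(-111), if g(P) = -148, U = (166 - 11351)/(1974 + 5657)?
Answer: -170693762/7631 ≈ -22368.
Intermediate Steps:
U = -11185/7631 ≈ -1.4657
(U - 22219) + g(-111) = (-11185/7631 - 22219) - 148 = -169564374/7631 - 148 = -170693762/7631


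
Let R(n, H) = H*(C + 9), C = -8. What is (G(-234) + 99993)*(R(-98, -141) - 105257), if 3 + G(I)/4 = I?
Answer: -10439144910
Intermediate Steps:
G(I) = -12 + 4*I
R(n, H) = H (R(n, H) = H*(-8 + 9) = H*1 = H)
(G(-234) + 99993)*(R(-98, -141) - 105257) = ((-12 + 4*(-234)) + 99993)*(-141 - 105257) = ((-12 - 936) + 99993)*(-105398) = (-948 + 99993)*(-105398) = 99045*(-105398) = -10439144910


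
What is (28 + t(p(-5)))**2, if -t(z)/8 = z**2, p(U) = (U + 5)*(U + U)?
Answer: 784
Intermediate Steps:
p(U) = 2*U*(5 + U) (p(U) = (5 + U)*(2*U) = 2*U*(5 + U))
t(z) = -8*z**2
(28 + t(p(-5)))**2 = (28 - 8*100*(5 - 5)**2)**2 = (28 - 8*(2*(-5)*0)**2)**2 = (28 - 8*0**2)**2 = (28 - 8*0)**2 = (28 + 0)**2 = 28**2 = 784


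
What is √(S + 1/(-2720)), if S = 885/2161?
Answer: 13*√5228042470/1469480 ≈ 0.63966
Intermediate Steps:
S = 885/2161 (S = 885*(1/2161) = 885/2161 ≈ 0.40953)
√(S + 1/(-2720)) = √(885/2161 + 1/(-2720)) = √(885/2161 - 1/2720) = √(2405039/5877920) = 13*√5228042470/1469480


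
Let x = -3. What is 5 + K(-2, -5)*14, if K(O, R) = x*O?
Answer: 89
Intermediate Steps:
K(O, R) = -3*O
5 + K(-2, -5)*14 = 5 - 3*(-2)*14 = 5 + 6*14 = 5 + 84 = 89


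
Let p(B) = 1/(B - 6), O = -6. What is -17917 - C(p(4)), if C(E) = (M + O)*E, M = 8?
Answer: -17916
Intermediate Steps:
p(B) = 1/(-6 + B)
C(E) = 2*E (C(E) = (8 - 6)*E = 2*E)
-17917 - C(p(4)) = -17917 - 2/(-6 + 4) = -17917 - 2/(-2) = -17917 - 2*(-1)/2 = -17917 - 1*(-1) = -17917 + 1 = -17916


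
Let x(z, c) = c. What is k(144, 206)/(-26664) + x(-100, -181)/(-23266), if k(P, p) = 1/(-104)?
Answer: 250973201/32258960448 ≈ 0.0077800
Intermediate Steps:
k(P, p) = -1/104
k(144, 206)/(-26664) + x(-100, -181)/(-23266) = -1/104/(-26664) - 181/(-23266) = -1/104*(-1/26664) - 181*(-1/23266) = 1/2773056 + 181/23266 = 250973201/32258960448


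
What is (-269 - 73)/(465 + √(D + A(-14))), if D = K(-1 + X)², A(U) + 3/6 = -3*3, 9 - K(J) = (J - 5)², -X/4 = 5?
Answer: 318060/457309 - 342*√1779518/457309 ≈ -0.30212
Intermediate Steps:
X = -20 (X = -4*5 = -20)
K(J) = 9 - (-5 + J)² (K(J) = 9 - (J - 5)² = 9 - (-5 + J)²)
A(U) = -19/2 (A(U) = -½ - 3*3 = -½ - 9 = -19/2)
D = 444889 (D = (9 - (-5 + (-1 - 20))²)² = (9 - (-5 - 21)²)² = (9 - 1*(-26)²)² = (9 - 1*676)² = (9 - 676)² = (-667)² = 444889)
(-269 - 73)/(465 + √(D + A(-14))) = (-269 - 73)/(465 + √(444889 - 19/2)) = -342/(465 + √(889759/2)) = -342/(465 + √1779518/2)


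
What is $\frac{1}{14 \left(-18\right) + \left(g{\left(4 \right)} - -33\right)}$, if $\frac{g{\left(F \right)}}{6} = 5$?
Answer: $- \frac{1}{189} \approx -0.005291$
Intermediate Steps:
$g{\left(F \right)} = 30$ ($g{\left(F \right)} = 6 \cdot 5 = 30$)
$\frac{1}{14 \left(-18\right) + \left(g{\left(4 \right)} - -33\right)} = \frac{1}{14 \left(-18\right) + \left(30 - -33\right)} = \frac{1}{-252 + \left(30 + 33\right)} = \frac{1}{-252 + 63} = \frac{1}{-189} = - \frac{1}{189}$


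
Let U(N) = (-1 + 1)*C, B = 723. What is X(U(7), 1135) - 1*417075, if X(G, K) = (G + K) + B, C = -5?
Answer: -415217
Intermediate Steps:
U(N) = 0 (U(N) = (-1 + 1)*(-5) = 0*(-5) = 0)
X(G, K) = 723 + G + K (X(G, K) = (G + K) + 723 = 723 + G + K)
X(U(7), 1135) - 1*417075 = (723 + 0 + 1135) - 1*417075 = 1858 - 417075 = -415217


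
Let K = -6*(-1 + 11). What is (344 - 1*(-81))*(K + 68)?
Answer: 3400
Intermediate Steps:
K = -60 (K = -6*10 = -60)
(344 - 1*(-81))*(K + 68) = (344 - 1*(-81))*(-60 + 68) = (344 + 81)*8 = 425*8 = 3400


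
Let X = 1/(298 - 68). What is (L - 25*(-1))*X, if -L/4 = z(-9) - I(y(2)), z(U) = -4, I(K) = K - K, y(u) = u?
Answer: 41/230 ≈ 0.17826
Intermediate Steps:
I(K) = 0
X = 1/230 ≈ 0.0043478
L = 16 (L = -4*(-4 - 1*0) = -4*(-4 + 0) = -4*(-4) = 16)
(L - 25*(-1))*X = (16 - 25*(-1))*(1/230) = (16 + 25)*(1/230) = 41*(1/230) = 41/230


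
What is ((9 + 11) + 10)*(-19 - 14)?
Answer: -990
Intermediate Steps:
((9 + 11) + 10)*(-19 - 14) = (20 + 10)*(-33) = 30*(-33) = -990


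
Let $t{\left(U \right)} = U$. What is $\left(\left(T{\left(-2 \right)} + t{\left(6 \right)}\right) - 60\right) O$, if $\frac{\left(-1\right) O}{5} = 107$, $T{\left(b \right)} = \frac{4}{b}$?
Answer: $29960$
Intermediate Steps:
$O = -535$ ($O = \left(-5\right) 107 = -535$)
$\left(\left(T{\left(-2 \right)} + t{\left(6 \right)}\right) - 60\right) O = \left(\left(\frac{4}{-2} + 6\right) - 60\right) \left(-535\right) = \left(\left(4 \left(- \frac{1}{2}\right) + 6\right) - 60\right) \left(-535\right) = \left(\left(-2 + 6\right) - 60\right) \left(-535\right) = \left(4 - 60\right) \left(-535\right) = \left(-56\right) \left(-535\right) = 29960$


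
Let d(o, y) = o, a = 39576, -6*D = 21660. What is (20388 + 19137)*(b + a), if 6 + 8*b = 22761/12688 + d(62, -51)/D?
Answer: 57317645445050085/36642944 ≈ 1.5642e+9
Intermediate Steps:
D = -3610 (D = -⅙*21660 = -3610)
b = -96720763/183214720 (b = -¾ + (22761/12688 + 62/(-3610))/8 = -¾ + (22761*(1/12688) + 62*(-1/3610))/8 = -¾ + (22761/12688 - 31/1805)/8 = -¾ + (⅛)*(40690277/22901840) = -¾ + 40690277/183214720 = -96720763/183214720 ≈ -0.52791)
(20388 + 19137)*(b + a) = (20388 + 19137)*(-96720763/183214720 + 39576) = 39525*(7250809037957/183214720) = 57317645445050085/36642944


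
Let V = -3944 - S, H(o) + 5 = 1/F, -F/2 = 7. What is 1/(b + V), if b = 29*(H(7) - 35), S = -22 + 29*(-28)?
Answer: -14/59809 ≈ -0.00023408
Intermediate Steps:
F = -14 (F = -2*7 = -14)
H(o) = -71/14 (H(o) = -5 + 1/(-14) = -5 - 1/14 = -71/14)
S = -834 (S = -22 - 812 = -834)
V = -3110 (V = -3944 - 1*(-834) = -3944 + 834 = -3110)
b = -16269/14 (b = 29*(-71/14 - 35) = 29*(-561/14) = -16269/14 ≈ -1162.1)
1/(b + V) = 1/(-16269/14 - 3110) = 1/(-59809/14) = -14/59809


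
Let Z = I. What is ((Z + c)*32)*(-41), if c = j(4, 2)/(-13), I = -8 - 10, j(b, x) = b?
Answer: 312256/13 ≈ 24020.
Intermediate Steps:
I = -18
Z = -18
c = -4/13 (c = 4/(-13) = 4*(-1/13) = -4/13 ≈ -0.30769)
((Z + c)*32)*(-41) = ((-18 - 4/13)*32)*(-41) = -238/13*32*(-41) = -7616/13*(-41) = 312256/13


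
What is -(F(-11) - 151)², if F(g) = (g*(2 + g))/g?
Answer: -25600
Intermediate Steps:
F(g) = 2 + g
-(F(-11) - 151)² = -((2 - 11) - 151)² = -(-9 - 151)² = -1*(-160)² = -1*25600 = -25600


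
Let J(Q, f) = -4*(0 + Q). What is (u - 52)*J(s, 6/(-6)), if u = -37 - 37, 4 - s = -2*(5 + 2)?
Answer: 9072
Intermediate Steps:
s = 18 (s = 4 - (-2)*(5 + 2) = 4 - (-2)*7 = 4 - 1*(-14) = 4 + 14 = 18)
J(Q, f) = -4*Q
u = -74
(u - 52)*J(s, 6/(-6)) = (-74 - 52)*(-4*18) = -126*(-72) = 9072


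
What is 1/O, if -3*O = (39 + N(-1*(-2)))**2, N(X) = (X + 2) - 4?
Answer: -1/507 ≈ -0.0019724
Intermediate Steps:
N(X) = -2 + X (N(X) = (2 + X) - 4 = -2 + X)
O = -507 (O = -(39 + (-2 - 1*(-2)))**2/3 = -(39 + (-2 + 2))**2/3 = -(39 + 0)**2/3 = -1/3*39**2 = -1/3*1521 = -507)
1/O = 1/(-507) = -1/507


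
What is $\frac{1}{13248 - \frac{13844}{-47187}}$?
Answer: $\frac{47187}{625147220} \approx 7.5481 \cdot 10^{-5}$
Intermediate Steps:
$\frac{1}{13248 - \frac{13844}{-47187}} = \frac{1}{13248 - - \frac{13844}{47187}} = \frac{1}{13248 + \frac{13844}{47187}} = \frac{1}{\frac{625147220}{47187}} = \frac{47187}{625147220}$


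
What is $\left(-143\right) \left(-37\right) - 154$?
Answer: $5137$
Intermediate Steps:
$\left(-143\right) \left(-37\right) - 154 = 5291 - 154 = 5137$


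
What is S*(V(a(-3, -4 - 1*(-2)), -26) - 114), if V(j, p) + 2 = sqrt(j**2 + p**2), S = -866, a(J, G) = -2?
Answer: 100456 - 1732*sqrt(170) ≈ 77874.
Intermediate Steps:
V(j, p) = -2 + sqrt(j**2 + p**2)
S*(V(a(-3, -4 - 1*(-2)), -26) - 114) = -866*((-2 + sqrt((-2)**2 + (-26)**2)) - 114) = -866*((-2 + sqrt(4 + 676)) - 114) = -866*((-2 + sqrt(680)) - 114) = -866*((-2 + 2*sqrt(170)) - 114) = -866*(-116 + 2*sqrt(170)) = 100456 - 1732*sqrt(170)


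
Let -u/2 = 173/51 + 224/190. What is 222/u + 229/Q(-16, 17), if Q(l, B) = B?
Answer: -4070852/376499 ≈ -10.812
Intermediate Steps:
u = -44294/4845 (u = -2*(173/51 + 224/190) = -2*(173*(1/51) + 224*(1/190)) = -2*(173/51 + 112/95) = -2*22147/4845 = -44294/4845 ≈ -9.1422)
222/u + 229/Q(-16, 17) = 222/(-44294/4845) + 229/17 = 222*(-4845/44294) + 229*(1/17) = -537795/22147 + 229/17 = -4070852/376499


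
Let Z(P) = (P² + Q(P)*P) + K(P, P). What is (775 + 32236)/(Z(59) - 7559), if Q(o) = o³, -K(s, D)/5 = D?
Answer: 33011/12112988 ≈ 0.0027253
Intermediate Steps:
K(s, D) = -5*D
Z(P) = P² + P⁴ - 5*P (Z(P) = (P² + P³*P) - 5*P = (P² + P⁴) - 5*P = P² + P⁴ - 5*P)
(775 + 32236)/(Z(59) - 7559) = (775 + 32236)/(59*(-5 + 59 + 59³) - 7559) = 33011/(59*(-5 + 59 + 205379) - 7559) = 33011/(59*205433 - 7559) = 33011/(12120547 - 7559) = 33011/12112988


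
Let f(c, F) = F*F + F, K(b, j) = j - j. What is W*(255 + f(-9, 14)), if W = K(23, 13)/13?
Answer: 0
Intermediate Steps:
K(b, j) = 0
W = 0 (W = 0/13 = 0*(1/13) = 0)
f(c, F) = F + F² (f(c, F) = F² + F = F + F²)
W*(255 + f(-9, 14)) = 0*(255 + 14*(1 + 14)) = 0*(255 + 14*15) = 0*(255 + 210) = 0*465 = 0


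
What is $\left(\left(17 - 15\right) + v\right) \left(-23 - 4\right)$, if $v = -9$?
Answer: $189$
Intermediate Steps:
$\left(\left(17 - 15\right) + v\right) \left(-23 - 4\right) = \left(\left(17 - 15\right) - 9\right) \left(-23 - 4\right) = \left(\left(17 - 15\right) - 9\right) \left(-27\right) = \left(2 - 9\right) \left(-27\right) = \left(-7\right) \left(-27\right) = 189$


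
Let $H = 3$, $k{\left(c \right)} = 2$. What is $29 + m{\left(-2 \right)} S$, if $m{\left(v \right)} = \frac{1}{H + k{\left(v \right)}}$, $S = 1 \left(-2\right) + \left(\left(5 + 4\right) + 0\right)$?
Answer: $\frac{152}{5} \approx 30.4$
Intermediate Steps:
$S = 7$ ($S = -2 + \left(9 + 0\right) = -2 + 9 = 7$)
$m{\left(v \right)} = \frac{1}{5}$ ($m{\left(v \right)} = \frac{1}{3 + 2} = \frac{1}{5}$)
$29 + m{\left(-2 \right)} S = 29 + \frac{1}{5} \cdot 7 = 29 + \frac{7}{5} = \frac{152}{5}$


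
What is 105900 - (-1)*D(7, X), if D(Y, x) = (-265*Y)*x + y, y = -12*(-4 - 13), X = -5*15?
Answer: 245229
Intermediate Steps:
X = -75
y = 204 (y = -12*(-17) = 204)
D(Y, x) = 204 - 265*Y*x (D(Y, x) = (-265*Y)*x + 204 = -265*Y*x + 204 = 204 - 265*Y*x)
105900 - (-1)*D(7, X) = 105900 - (-1)*(204 - 265*7*(-75)) = 105900 - (-1)*(204 + 139125) = 105900 - (-1)*139329 = 105900 - 1*(-139329) = 105900 + 139329 = 245229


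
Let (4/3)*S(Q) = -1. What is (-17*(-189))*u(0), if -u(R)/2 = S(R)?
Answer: 9639/2 ≈ 4819.5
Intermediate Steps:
S(Q) = -¾ (S(Q) = (¾)*(-1) = -¾)
u(R) = 3/2 (u(R) = -2*(-¾) = 3/2)
(-17*(-189))*u(0) = -17*(-189)*(3/2) = 3213*(3/2) = 9639/2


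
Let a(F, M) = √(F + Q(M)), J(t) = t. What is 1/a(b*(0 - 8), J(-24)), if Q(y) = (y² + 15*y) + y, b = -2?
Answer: √13/52 ≈ 0.069337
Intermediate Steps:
Q(y) = y² + 16*y
a(F, M) = √(F + M*(16 + M))
1/a(b*(0 - 8), J(-24)) = 1/(√(-2*(0 - 8) - 24*(16 - 24))) = 1/(√(-2*(-8) - 24*(-8))) = 1/(√(16 + 192)) = 1/(√208) = 1/(4*√13) = √13/52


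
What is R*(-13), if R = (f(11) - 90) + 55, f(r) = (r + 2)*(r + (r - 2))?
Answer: -2925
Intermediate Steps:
f(r) = (-2 + 2*r)*(2 + r) (f(r) = (2 + r)*(r + (-2 + r)) = (2 + r)*(-2 + 2*r) = (-2 + 2*r)*(2 + r))
R = 225 (R = ((-4 + 2*11 + 2*11**2) - 90) + 55 = ((-4 + 22 + 2*121) - 90) + 55 = ((-4 + 22 + 242) - 90) + 55 = (260 - 90) + 55 = 170 + 55 = 225)
R*(-13) = 225*(-13) = -2925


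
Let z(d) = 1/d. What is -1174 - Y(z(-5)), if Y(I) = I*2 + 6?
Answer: -5898/5 ≈ -1179.6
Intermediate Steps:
Y(I) = 6 + 2*I (Y(I) = 2*I + 6 = 6 + 2*I)
-1174 - Y(z(-5)) = -1174 - (6 + 2/(-5)) = -1174 - (6 + 2*(-⅕)) = -1174 - (6 - ⅖) = -1174 - 1*28/5 = -1174 - 28/5 = -5898/5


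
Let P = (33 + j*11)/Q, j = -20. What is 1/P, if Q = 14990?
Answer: -14990/187 ≈ -80.160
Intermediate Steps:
P = -187/14990 (P = (33 - 20*11)/14990 = (33 - 220)*(1/14990) = -187*1/14990 = -187/14990 ≈ -0.012475)
1/P = 1/(-187/14990) = -14990/187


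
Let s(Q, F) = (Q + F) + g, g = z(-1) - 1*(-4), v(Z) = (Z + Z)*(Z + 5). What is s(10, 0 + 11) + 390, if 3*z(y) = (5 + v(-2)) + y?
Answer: 1237/3 ≈ 412.33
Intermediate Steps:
v(Z) = 2*Z*(5 + Z) (v(Z) = (2*Z)*(5 + Z) = 2*Z*(5 + Z))
z(y) = -7/3 + y/3 (z(y) = ((5 + 2*(-2)*(5 - 2)) + y)/3 = ((5 + 2*(-2)*3) + y)/3 = ((5 - 12) + y)/3 = (-7 + y)/3 = -7/3 + y/3)
g = 4/3 (g = (-7/3 + (⅓)*(-1)) - 1*(-4) = (-7/3 - ⅓) + 4 = -8/3 + 4 = 4/3 ≈ 1.3333)
s(Q, F) = 4/3 + F + Q (s(Q, F) = (Q + F) + 4/3 = (F + Q) + 4/3 = 4/3 + F + Q)
s(10, 0 + 11) + 390 = (4/3 + (0 + 11) + 10) + 390 = (4/3 + 11 + 10) + 390 = 67/3 + 390 = 1237/3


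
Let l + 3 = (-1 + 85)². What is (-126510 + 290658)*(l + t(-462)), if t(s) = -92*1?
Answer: 1142634228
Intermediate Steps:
l = 7053 (l = -3 + (-1 + 85)² = -3 + 84² = -3 + 7056 = 7053)
t(s) = -92
(-126510 + 290658)*(l + t(-462)) = (-126510 + 290658)*(7053 - 92) = 164148*6961 = 1142634228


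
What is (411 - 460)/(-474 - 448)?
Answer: 49/922 ≈ 0.053145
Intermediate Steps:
(411 - 460)/(-474 - 448) = -49/(-922) = -49*(-1/922) = 49/922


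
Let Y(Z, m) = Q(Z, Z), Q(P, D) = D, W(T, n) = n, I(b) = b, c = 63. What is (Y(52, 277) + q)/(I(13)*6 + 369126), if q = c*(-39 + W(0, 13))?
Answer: -793/184602 ≈ -0.0042957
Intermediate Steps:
q = -1638 (q = 63*(-39 + 13) = 63*(-26) = -1638)
Y(Z, m) = Z
(Y(52, 277) + q)/(I(13)*6 + 369126) = (52 - 1638)/(13*6 + 369126) = -1586/(78 + 369126) = -1586/369204 = -1586*1/369204 = -793/184602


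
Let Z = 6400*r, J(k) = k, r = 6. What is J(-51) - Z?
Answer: -38451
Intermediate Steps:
Z = 38400 (Z = 6400*6 = 38400)
J(-51) - Z = -51 - 1*38400 = -51 - 38400 = -38451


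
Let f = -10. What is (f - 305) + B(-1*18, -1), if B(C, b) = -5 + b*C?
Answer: -302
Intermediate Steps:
B(C, b) = -5 + C*b
(f - 305) + B(-1*18, -1) = (-10 - 305) + (-5 - 1*18*(-1)) = -315 + (-5 - 18*(-1)) = -315 + (-5 + 18) = -315 + 13 = -302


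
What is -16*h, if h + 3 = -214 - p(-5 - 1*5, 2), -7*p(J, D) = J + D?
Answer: 24432/7 ≈ 3490.3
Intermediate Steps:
p(J, D) = -D/7 - J/7 (p(J, D) = -(J + D)/7 = -(D + J)/7 = -D/7 - J/7)
h = -1527/7 (h = -3 + (-214 - (-⅐*2 - (-5 - 1*5)/7)) = -3 + (-214 - (-2/7 - (-5 - 5)/7)) = -3 + (-214 - (-2/7 - ⅐*(-10))) = -3 + (-214 - (-2/7 + 10/7)) = -3 + (-214 - 1*8/7) = -3 + (-214 - 8/7) = -3 - 1506/7 = -1527/7 ≈ -218.14)
-16*h = -16*(-1527/7) = 24432/7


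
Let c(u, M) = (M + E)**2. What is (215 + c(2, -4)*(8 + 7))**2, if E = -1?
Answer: 348100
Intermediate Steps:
c(u, M) = (-1 + M)**2 (c(u, M) = (M - 1)**2 = (-1 + M)**2)
(215 + c(2, -4)*(8 + 7))**2 = (215 + (-1 - 4)**2*(8 + 7))**2 = (215 + (-5)**2*15)**2 = (215 + 25*15)**2 = (215 + 375)**2 = 590**2 = 348100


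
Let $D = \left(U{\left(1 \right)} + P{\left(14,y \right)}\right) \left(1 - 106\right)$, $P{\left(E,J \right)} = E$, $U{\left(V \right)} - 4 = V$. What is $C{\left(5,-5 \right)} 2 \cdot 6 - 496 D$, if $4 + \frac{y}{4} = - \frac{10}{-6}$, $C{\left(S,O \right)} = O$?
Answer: $989460$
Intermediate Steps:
$U{\left(V \right)} = 4 + V$
$y = - \frac{28}{3}$ ($y = -16 + 4 \left(- \frac{10}{-6}\right) = -16 + 4 \left(\left(-10\right) \left(- \frac{1}{6}\right)\right) = -16 + 4 \cdot \frac{5}{3} = -16 + \frac{20}{3} = - \frac{28}{3} \approx -9.3333$)
$D = -1995$ ($D = \left(\left(4 + 1\right) + 14\right) \left(1 - 106\right) = \left(5 + 14\right) \left(-105\right) = 19 \left(-105\right) = -1995$)
$C{\left(5,-5 \right)} 2 \cdot 6 - 496 D = \left(-5\right) 2 \cdot 6 - -989520 = \left(-10\right) 6 + 989520 = -60 + 989520 = 989460$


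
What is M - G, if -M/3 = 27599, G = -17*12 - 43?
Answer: -82550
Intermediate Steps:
G = -247 (G = -204 - 43 = -247)
M = -82797 (M = -3*27599 = -82797)
M - G = -82797 - 1*(-247) = -82797 + 247 = -82550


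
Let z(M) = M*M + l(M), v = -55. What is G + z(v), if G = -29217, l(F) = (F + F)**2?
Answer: -14092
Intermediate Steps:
l(F) = 4*F**2 (l(F) = (2*F)**2 = 4*F**2)
z(M) = 5*M**2 (z(M) = M*M + 4*M**2 = M**2 + 4*M**2 = 5*M**2)
G + z(v) = -29217 + 5*(-55)**2 = -29217 + 5*3025 = -29217 + 15125 = -14092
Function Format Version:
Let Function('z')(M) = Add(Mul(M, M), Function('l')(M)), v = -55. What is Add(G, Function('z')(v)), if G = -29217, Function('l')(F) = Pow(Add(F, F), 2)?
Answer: -14092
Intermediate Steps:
Function('l')(F) = Mul(4, Pow(F, 2)) (Function('l')(F) = Pow(Mul(2, F), 2) = Mul(4, Pow(F, 2)))
Function('z')(M) = Mul(5, Pow(M, 2)) (Function('z')(M) = Add(Mul(M, M), Mul(4, Pow(M, 2))) = Add(Pow(M, 2), Mul(4, Pow(M, 2))) = Mul(5, Pow(M, 2)))
Add(G, Function('z')(v)) = Add(-29217, Mul(5, Pow(-55, 2))) = Add(-29217, Mul(5, 3025)) = Add(-29217, 15125) = -14092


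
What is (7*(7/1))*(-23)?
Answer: -1127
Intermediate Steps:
(7*(7/1))*(-23) = (7*(7*1))*(-23) = (7*7)*(-23) = 49*(-23) = -1127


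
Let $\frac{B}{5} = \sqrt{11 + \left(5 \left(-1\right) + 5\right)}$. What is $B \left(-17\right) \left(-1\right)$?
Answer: $85 \sqrt{11} \approx 281.91$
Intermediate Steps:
$B = 5 \sqrt{11}$ ($B = 5 \sqrt{11 + \left(5 \left(-1\right) + 5\right)} = 5 \sqrt{11 + \left(-5 + 5\right)} = 5 \sqrt{11 + 0} = 5 \sqrt{11} \approx 16.583$)
$B \left(-17\right) \left(-1\right) = 5 \sqrt{11} \left(-17\right) \left(-1\right) = - 85 \sqrt{11} \left(-1\right) = 85 \sqrt{11}$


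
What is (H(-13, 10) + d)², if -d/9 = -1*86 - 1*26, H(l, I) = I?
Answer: 1036324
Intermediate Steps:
d = 1008 (d = -9*(-1*86 - 1*26) = -9*(-86 - 26) = -9*(-112) = 1008)
(H(-13, 10) + d)² = (10 + 1008)² = 1018² = 1036324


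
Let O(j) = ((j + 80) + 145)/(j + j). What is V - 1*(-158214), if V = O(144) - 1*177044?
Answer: -602519/32 ≈ -18829.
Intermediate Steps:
O(j) = (225 + j)/(2*j) (O(j) = ((80 + j) + 145)/((2*j)) = (225 + j)*(1/(2*j)) = (225 + j)/(2*j))
V = -5665367/32 (V = (1/2)*(225 + 144)/144 - 1*177044 = (1/2)*(1/144)*369 - 177044 = 41/32 - 177044 = -5665367/32 ≈ -1.7704e+5)
V - 1*(-158214) = -5665367/32 - 1*(-158214) = -5665367/32 + 158214 = -602519/32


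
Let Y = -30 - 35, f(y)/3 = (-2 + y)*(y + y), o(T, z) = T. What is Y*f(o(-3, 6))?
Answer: -5850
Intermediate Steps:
f(y) = 6*y*(-2 + y) (f(y) = 3*((-2 + y)*(y + y)) = 3*((-2 + y)*(2*y)) = 3*(2*y*(-2 + y)) = 6*y*(-2 + y))
Y = -65
Y*f(o(-3, 6)) = -390*(-3)*(-2 - 3) = -390*(-3)*(-5) = -65*90 = -5850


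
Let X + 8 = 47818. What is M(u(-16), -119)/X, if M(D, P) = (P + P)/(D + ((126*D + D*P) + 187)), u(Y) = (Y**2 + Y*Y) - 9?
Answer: -17/14380565 ≈ -1.1822e-6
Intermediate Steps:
u(Y) = -9 + 2*Y**2 (u(Y) = (Y**2 + Y**2) - 9 = 2*Y**2 - 9 = -9 + 2*Y**2)
X = 47810 (X = -8 + 47818 = 47810)
M(D, P) = 2*P/(187 + 127*D + D*P) (M(D, P) = (2*P)/(D + (187 + 126*D + D*P)) = (2*P)/(187 + 127*D + D*P) = 2*P/(187 + 127*D + D*P))
M(u(-16), -119)/X = (2*(-119)/(187 + 127*(-9 + 2*(-16)**2) + (-9 + 2*(-16)**2)*(-119)))/47810 = (2*(-119)/(187 + 127*(-9 + 2*256) + (-9 + 2*256)*(-119)))*(1/47810) = (2*(-119)/(187 + 127*(-9 + 512) + (-9 + 512)*(-119)))*(1/47810) = (2*(-119)/(187 + 127*503 + 503*(-119)))*(1/47810) = (2*(-119)/(187 + 63881 - 59857))*(1/47810) = (2*(-119)/4211)*(1/47810) = (2*(-119)*(1/4211))*(1/47810) = -238/4211*1/47810 = -17/14380565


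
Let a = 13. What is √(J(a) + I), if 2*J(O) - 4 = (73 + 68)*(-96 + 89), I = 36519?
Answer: √144110/2 ≈ 189.81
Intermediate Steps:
J(O) = -983/2 (J(O) = 2 + ((73 + 68)*(-96 + 89))/2 = 2 + (141*(-7))/2 = 2 + (½)*(-987) = 2 - 987/2 = -983/2)
√(J(a) + I) = √(-983/2 + 36519) = √(72055/2) = √144110/2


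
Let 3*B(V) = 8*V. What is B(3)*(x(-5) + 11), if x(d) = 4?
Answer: 120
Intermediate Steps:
B(V) = 8*V/3 (B(V) = (8*V)/3 = 8*V/3)
B(3)*(x(-5) + 11) = ((8/3)*3)*(4 + 11) = 8*15 = 120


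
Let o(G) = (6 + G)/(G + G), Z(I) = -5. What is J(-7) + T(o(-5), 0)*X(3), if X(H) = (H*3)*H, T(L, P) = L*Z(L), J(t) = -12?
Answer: 3/2 ≈ 1.5000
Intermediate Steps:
o(G) = (6 + G)/(2*G) (o(G) = (6 + G)/((2*G)) = (6 + G)*(1/(2*G)) = (6 + G)/(2*G))
T(L, P) = -5*L (T(L, P) = L*(-5) = -5*L)
X(H) = 3*H**2 (X(H) = (3*H)*H = 3*H**2)
J(-7) + T(o(-5), 0)*X(3) = -12 + (-5*(6 - 5)/(2*(-5)))*(3*3**2) = -12 + (-5*(-1)/(2*5))*(3*9) = -12 - 5*(-1/10)*27 = -12 + (1/2)*27 = -12 + 27/2 = 3/2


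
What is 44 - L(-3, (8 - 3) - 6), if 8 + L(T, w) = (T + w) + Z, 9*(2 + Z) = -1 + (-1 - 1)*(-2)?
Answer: 173/3 ≈ 57.667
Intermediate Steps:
Z = -5/3 (Z = -2 + (-1 + (-1 - 1)*(-2))/9 = -2 + (-1 - 2*(-2))/9 = -2 + (-1 + 4)/9 = -2 + (⅑)*3 = -2 + ⅓ = -5/3 ≈ -1.6667)
L(T, w) = -29/3 + T + w (L(T, w) = -8 + ((T + w) - 5/3) = -8 + (-5/3 + T + w) = -29/3 + T + w)
44 - L(-3, (8 - 3) - 6) = 44 - (-29/3 - 3 + ((8 - 3) - 6)) = 44 - (-29/3 - 3 + (5 - 6)) = 44 - (-29/3 - 3 - 1) = 44 - 1*(-41/3) = 44 + 41/3 = 173/3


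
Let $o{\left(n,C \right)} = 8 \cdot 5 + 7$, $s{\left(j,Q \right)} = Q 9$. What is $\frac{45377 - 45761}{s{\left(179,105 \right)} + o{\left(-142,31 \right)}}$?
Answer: $- \frac{12}{31} \approx -0.3871$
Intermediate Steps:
$s{\left(j,Q \right)} = 9 Q$
$o{\left(n,C \right)} = 47$ ($o{\left(n,C \right)} = 40 + 7 = 47$)
$\frac{45377 - 45761}{s{\left(179,105 \right)} + o{\left(-142,31 \right)}} = \frac{45377 - 45761}{9 \cdot 105 + 47} = - \frac{384}{945 + 47} = - \frac{384}{992} = \left(-384\right) \frac{1}{992} = - \frac{12}{31}$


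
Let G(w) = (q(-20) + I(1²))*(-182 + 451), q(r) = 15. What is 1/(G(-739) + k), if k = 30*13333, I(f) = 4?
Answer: 1/405101 ≈ 2.4685e-6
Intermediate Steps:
k = 399990
G(w) = 5111 (G(w) = (15 + 4)*(-182 + 451) = 19*269 = 5111)
1/(G(-739) + k) = 1/(5111 + 399990) = 1/405101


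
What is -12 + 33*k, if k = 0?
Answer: -12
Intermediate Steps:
-12 + 33*k = -12 + 33*0 = -12 + 0 = -12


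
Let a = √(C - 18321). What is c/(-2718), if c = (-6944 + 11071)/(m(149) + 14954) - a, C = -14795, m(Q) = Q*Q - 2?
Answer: -4127/100981854 + I*√8279/1359 ≈ -4.0869e-5 + 0.066953*I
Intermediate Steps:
m(Q) = -2 + Q² (m(Q) = Q² - 2 = -2 + Q²)
a = 2*I*√8279 (a = √(-14795 - 18321) = √(-33116) = 2*I*√8279 ≈ 181.98*I)
c = 4127/37153 - 2*I*√8279 (c = (-6944 + 11071)/((-2 + 149²) + 14954) - 2*I*√8279 = 4127/((-2 + 22201) + 14954) - 2*I*√8279 = 4127/(22199 + 14954) - 2*I*√8279 = 4127/37153 - 2*I*√8279 ≈ 0.11108 - 181.98*I)
c/(-2718) = (4127/37153 - 2*I*√8279)/(-2718) = (4127/37153 - 2*I*√8279)*(-1/2718) = -4127/100981854 + I*√8279/1359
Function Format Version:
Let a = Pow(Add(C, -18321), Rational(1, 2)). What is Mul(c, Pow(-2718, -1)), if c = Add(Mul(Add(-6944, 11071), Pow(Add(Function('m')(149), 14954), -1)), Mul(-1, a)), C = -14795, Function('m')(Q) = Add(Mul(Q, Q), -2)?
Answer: Add(Rational(-4127, 100981854), Mul(Rational(1, 1359), I, Pow(8279, Rational(1, 2)))) ≈ Add(-4.0869e-5, Mul(0.066953, I))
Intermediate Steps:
Function('m')(Q) = Add(-2, Pow(Q, 2)) (Function('m')(Q) = Add(Pow(Q, 2), -2) = Add(-2, Pow(Q, 2)))
a = Mul(2, I, Pow(8279, Rational(1, 2))) (a = Pow(Add(-14795, -18321), Rational(1, 2)) = Pow(-33116, Rational(1, 2)) = Mul(2, I, Pow(8279, Rational(1, 2))) ≈ Mul(181.98, I))
c = Add(Rational(4127, 37153), Mul(-2, I, Pow(8279, Rational(1, 2)))) (c = Add(Mul(Add(-6944, 11071), Pow(Add(Add(-2, Pow(149, 2)), 14954), -1)), Mul(-1, Mul(2, I, Pow(8279, Rational(1, 2))))) = Add(Mul(4127, Pow(Add(Add(-2, 22201), 14954), -1)), Mul(-2, I, Pow(8279, Rational(1, 2)))) = Add(Mul(4127, Pow(Add(22199, 14954), -1)), Mul(-2, I, Pow(8279, Rational(1, 2)))) = Add(Mul(4127, Pow(37153, -1)), Mul(-2, I, Pow(8279, Rational(1, 2)))) = Add(Mul(4127, Rational(1, 37153)), Mul(-2, I, Pow(8279, Rational(1, 2)))) = Add(Rational(4127, 37153), Mul(-2, I, Pow(8279, Rational(1, 2)))) ≈ Add(0.11108, Mul(-181.98, I)))
Mul(c, Pow(-2718, -1)) = Mul(Add(Rational(4127, 37153), Mul(-2, I, Pow(8279, Rational(1, 2)))), Pow(-2718, -1)) = Mul(Add(Rational(4127, 37153), Mul(-2, I, Pow(8279, Rational(1, 2)))), Rational(-1, 2718)) = Add(Rational(-4127, 100981854), Mul(Rational(1, 1359), I, Pow(8279, Rational(1, 2))))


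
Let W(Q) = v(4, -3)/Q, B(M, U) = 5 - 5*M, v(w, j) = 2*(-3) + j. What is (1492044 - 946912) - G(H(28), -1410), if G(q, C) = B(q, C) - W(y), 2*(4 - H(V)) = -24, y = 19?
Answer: 10358924/19 ≈ 5.4521e+5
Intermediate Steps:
v(w, j) = -6 + j
W(Q) = -9/Q (W(Q) = (-6 - 3)/Q = -9/Q)
H(V) = 16 (H(V) = 4 - ½*(-24) = 4 + 12 = 16)
G(q, C) = 104/19 - 5*q (G(q, C) = (5 - 5*q) - (-9)/19 = (5 - 5*q) - 1*(-9/19) = (5 - 5*q) + 9/19 = 104/19 - 5*q)
(1492044 - 946912) - G(H(28), -1410) = (1492044 - 946912) - (104/19 - 5*16) = 545132 - (104/19 - 80) = 545132 - 1*(-1416/19) = 545132 + 1416/19 = 10358924/19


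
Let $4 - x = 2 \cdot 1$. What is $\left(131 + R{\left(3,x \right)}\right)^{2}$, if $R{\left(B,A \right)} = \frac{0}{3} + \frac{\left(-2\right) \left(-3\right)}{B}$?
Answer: $17689$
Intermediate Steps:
$x = 2$ ($x = 4 - 2 \cdot 1 = 4 - 2 = 2$)
$R{\left(B,A \right)} = \frac{6}{B}$ ($R{\left(B,A \right)} = 0 \cdot \frac{1}{3} + \frac{6}{B} = 0 + \frac{6}{B} = \frac{6}{B}$)
$\left(131 + R{\left(3,x \right)}\right)^{2} = \left(131 + \frac{6}{3}\right)^{2} = \left(131 + 6 \cdot \frac{1}{3}\right)^{2} = \left(131 + 2\right)^{2} = 133^{2} = 17689$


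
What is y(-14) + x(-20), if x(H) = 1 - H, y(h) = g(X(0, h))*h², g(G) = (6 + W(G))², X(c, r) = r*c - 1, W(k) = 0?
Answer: 7077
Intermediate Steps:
X(c, r) = -1 + c*r (X(c, r) = c*r - 1 = -1 + c*r)
g(G) = 36 (g(G) = (6 + 0)² = 6² = 36)
y(h) = 36*h²
y(-14) + x(-20) = 36*(-14)² + (1 - 1*(-20)) = 36*196 + (1 + 20) = 7056 + 21 = 7077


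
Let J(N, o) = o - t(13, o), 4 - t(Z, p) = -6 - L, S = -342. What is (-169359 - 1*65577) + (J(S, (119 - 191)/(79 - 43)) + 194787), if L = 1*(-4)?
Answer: -40157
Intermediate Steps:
L = -4
t(Z, p) = 6 (t(Z, p) = 4 - (-6 - 1*(-4)) = 4 - (-6 + 4) = 4 - 1*(-2) = 4 + 2 = 6)
J(N, o) = -6 + o (J(N, o) = o - 1*6 = o - 6 = -6 + o)
(-169359 - 1*65577) + (J(S, (119 - 191)/(79 - 43)) + 194787) = (-169359 - 1*65577) + ((-6 + (119 - 191)/(79 - 43)) + 194787) = (-169359 - 65577) + ((-6 - 72/36) + 194787) = -234936 + ((-6 - 72*1/36) + 194787) = -234936 + ((-6 - 2) + 194787) = -234936 + (-8 + 194787) = -234936 + 194779 = -40157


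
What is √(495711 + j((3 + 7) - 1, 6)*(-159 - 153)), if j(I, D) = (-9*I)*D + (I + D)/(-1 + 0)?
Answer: 3*√72447 ≈ 807.48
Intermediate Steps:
j(I, D) = -D - I - 9*D*I (j(I, D) = -9*D*I + (D + I)/(-1) = -9*D*I + (D + I)*(-1) = -9*D*I + (-D - I) = -D - I - 9*D*I)
√(495711 + j((3 + 7) - 1, 6)*(-159 - 153)) = √(495711 + (-1*6 - ((3 + 7) - 1) - 9*6*((3 + 7) - 1))*(-159 - 153)) = √(495711 + (-6 - (10 - 1) - 9*6*(10 - 1))*(-312)) = √(495711 + (-6 - 1*9 - 9*6*9)*(-312)) = √(495711 + (-6 - 9 - 486)*(-312)) = √(495711 - 501*(-312)) = √(495711 + 156312) = √652023 = 3*√72447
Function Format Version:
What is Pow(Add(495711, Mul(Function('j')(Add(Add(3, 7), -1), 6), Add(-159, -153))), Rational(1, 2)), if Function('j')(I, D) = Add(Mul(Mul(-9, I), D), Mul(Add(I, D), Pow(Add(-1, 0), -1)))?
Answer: Mul(3, Pow(72447, Rational(1, 2))) ≈ 807.48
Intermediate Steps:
Function('j')(I, D) = Add(Mul(-1, D), Mul(-1, I), Mul(-9, D, I)) (Function('j')(I, D) = Add(Mul(-9, D, I), Mul(Add(D, I), Pow(-1, -1))) = Add(Mul(-9, D, I), Mul(Add(D, I), -1)) = Add(Mul(-9, D, I), Add(Mul(-1, D), Mul(-1, I))) = Add(Mul(-1, D), Mul(-1, I), Mul(-9, D, I)))
Pow(Add(495711, Mul(Function('j')(Add(Add(3, 7), -1), 6), Add(-159, -153))), Rational(1, 2)) = Pow(Add(495711, Mul(Add(Mul(-1, 6), Mul(-1, Add(Add(3, 7), -1)), Mul(-9, 6, Add(Add(3, 7), -1))), Add(-159, -153))), Rational(1, 2)) = Pow(Add(495711, Mul(Add(-6, Mul(-1, Add(10, -1)), Mul(-9, 6, Add(10, -1))), -312)), Rational(1, 2)) = Pow(Add(495711, Mul(Add(-6, Mul(-1, 9), Mul(-9, 6, 9)), -312)), Rational(1, 2)) = Pow(Add(495711, Mul(Add(-6, -9, -486), -312)), Rational(1, 2)) = Pow(Add(495711, Mul(-501, -312)), Rational(1, 2)) = Pow(Add(495711, 156312), Rational(1, 2)) = Pow(652023, Rational(1, 2)) = Mul(3, Pow(72447, Rational(1, 2)))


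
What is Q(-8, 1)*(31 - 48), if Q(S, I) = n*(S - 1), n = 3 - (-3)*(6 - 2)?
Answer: 2295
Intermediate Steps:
n = 15 (n = 3 - (-3)*4 = 3 - 1*(-12) = 3 + 12 = 15)
Q(S, I) = -15 + 15*S (Q(S, I) = 15*(S - 1) = 15*(-1 + S) = -15 + 15*S)
Q(-8, 1)*(31 - 48) = (-15 + 15*(-8))*(31 - 48) = (-15 - 120)*(-17) = -135*(-17) = 2295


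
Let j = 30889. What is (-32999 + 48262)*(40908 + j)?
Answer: 1095837611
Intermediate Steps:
(-32999 + 48262)*(40908 + j) = (-32999 + 48262)*(40908 + 30889) = 15263*71797 = 1095837611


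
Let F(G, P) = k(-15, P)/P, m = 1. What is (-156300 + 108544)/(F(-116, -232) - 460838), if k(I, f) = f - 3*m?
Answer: 11079392/106914181 ≈ 0.10363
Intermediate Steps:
k(I, f) = -3 + f (k(I, f) = f - 3*1 = f - 3 = -3 + f)
F(G, P) = (-3 + P)/P
(-156300 + 108544)/(F(-116, -232) - 460838) = (-156300 + 108544)/((-3 - 232)/(-232) - 460838) = -47756/(-1/232*(-235) - 460838) = -47756/(235/232 - 460838) = -47756/(-106914181/232) = -47756*(-232/106914181) = 11079392/106914181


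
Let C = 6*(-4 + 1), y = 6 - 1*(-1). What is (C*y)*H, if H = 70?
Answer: -8820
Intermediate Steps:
y = 7 (y = 6 + 1 = 7)
C = -18 (C = 6*(-3) = -18)
(C*y)*H = -18*7*70 = -126*70 = -8820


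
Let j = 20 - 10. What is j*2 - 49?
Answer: -29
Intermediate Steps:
j = 10
j*2 - 49 = 10*2 - 49 = 20 - 49 = -29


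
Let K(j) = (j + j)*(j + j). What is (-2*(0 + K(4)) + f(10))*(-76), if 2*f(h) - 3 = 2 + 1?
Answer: 9500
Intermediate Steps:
f(h) = 3 (f(h) = 3/2 + (2 + 1)/2 = 3/2 + (½)*3 = 3/2 + 3/2 = 3)
K(j) = 4*j² (K(j) = (2*j)*(2*j) = 4*j²)
(-2*(0 + K(4)) + f(10))*(-76) = (-2*(0 + 4*4²) + 3)*(-76) = (-2*(0 + 4*16) + 3)*(-76) = (-2*(0 + 64) + 3)*(-76) = (-2*64 + 3)*(-76) = (-128 + 3)*(-76) = -125*(-76) = 9500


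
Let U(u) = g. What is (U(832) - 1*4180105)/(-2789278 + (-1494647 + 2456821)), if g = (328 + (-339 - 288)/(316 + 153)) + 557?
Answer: 1960054807/856911776 ≈ 2.2873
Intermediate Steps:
g = 414438/469 (g = (328 - 627/469) + 557 = 153205/469 + 557 = 414438/469 ≈ 883.66)
U(u) = 414438/469
(U(832) - 1*4180105)/(-2789278 + (-1494647 + 2456821)) = (414438/469 - 1*4180105)/(-2789278 + (-1494647 + 2456821)) = (414438/469 - 4180105)/(-2789278 + 962174) = -1960054807/469/(-1827104) = -1960054807/469*(-1/1827104) = 1960054807/856911776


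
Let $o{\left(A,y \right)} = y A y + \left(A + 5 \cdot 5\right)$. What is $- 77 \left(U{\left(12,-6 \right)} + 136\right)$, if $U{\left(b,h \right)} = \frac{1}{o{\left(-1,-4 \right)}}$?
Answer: $- \frac{83853}{8} \approx -10482.0$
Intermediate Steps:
$o{\left(A,y \right)} = 25 + A + A y^{2}$ ($o{\left(A,y \right)} = A y y + \left(A + 25\right) = A y^{2} + \left(25 + A\right) = 25 + A + A y^{2}$)
$U{\left(b,h \right)} = \frac{1}{8}$ ($U{\left(b,h \right)} = \frac{1}{25 - 1 - \left(-4\right)^{2}} = \frac{1}{25 - 1 - 16} = \frac{1}{8}$)
$- 77 \left(U{\left(12,-6 \right)} + 136\right) = - 77 \left(\frac{1}{8} + 136\right) = \left(-77\right) \frac{1089}{8} = - \frac{83853}{8}$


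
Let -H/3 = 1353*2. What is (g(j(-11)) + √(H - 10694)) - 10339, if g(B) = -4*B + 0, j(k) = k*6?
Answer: -10075 + 2*I*√4703 ≈ -10075.0 + 137.16*I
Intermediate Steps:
j(k) = 6*k
H = -8118 (H = -4059*2 = -3*2706 = -8118)
g(B) = -4*B
(g(j(-11)) + √(H - 10694)) - 10339 = (-24*(-11) + √(-8118 - 10694)) - 10339 = (-4*(-66) + √(-18812)) - 10339 = (264 + 2*I*√4703) - 10339 = -10075 + 2*I*√4703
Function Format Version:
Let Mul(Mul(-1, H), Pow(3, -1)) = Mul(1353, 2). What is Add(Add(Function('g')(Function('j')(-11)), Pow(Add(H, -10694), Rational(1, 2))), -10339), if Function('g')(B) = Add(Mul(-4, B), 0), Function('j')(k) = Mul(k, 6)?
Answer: Add(-10075, Mul(2, I, Pow(4703, Rational(1, 2)))) ≈ Add(-10075., Mul(137.16, I))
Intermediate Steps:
Function('j')(k) = Mul(6, k)
H = -8118 (H = Mul(-3, Mul(1353, 2)) = Mul(-3, 2706) = -8118)
Function('g')(B) = Mul(-4, B)
Add(Add(Function('g')(Function('j')(-11)), Pow(Add(H, -10694), Rational(1, 2))), -10339) = Add(Add(Mul(-4, Mul(6, -11)), Pow(Add(-8118, -10694), Rational(1, 2))), -10339) = Add(Add(Mul(-4, -66), Pow(-18812, Rational(1, 2))), -10339) = Add(Add(264, Mul(2, I, Pow(4703, Rational(1, 2)))), -10339) = Add(-10075, Mul(2, I, Pow(4703, Rational(1, 2))))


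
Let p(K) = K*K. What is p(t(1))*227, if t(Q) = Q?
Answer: 227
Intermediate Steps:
p(K) = K²
p(t(1))*227 = 1²*227 = 1*227 = 227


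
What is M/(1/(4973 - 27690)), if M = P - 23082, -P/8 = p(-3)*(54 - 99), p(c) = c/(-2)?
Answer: 512086614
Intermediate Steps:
p(c) = -c/2 (p(c) = c*(-1/2) = -c/2)
P = 540 (P = -8*(-1/2*(-3))*(54 - 99) = -12*(-45) = -8*(-135/2) = 540)
M = -22542 (M = 540 - 23082 = -22542)
M/(1/(4973 - 27690)) = -22542/(1/(4973 - 27690)) = -22542/(1/(-22717)) = -22542/(-1/22717) = -22542*(-22717) = 512086614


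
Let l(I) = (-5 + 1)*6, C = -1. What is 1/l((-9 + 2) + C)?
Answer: -1/24 ≈ -0.041667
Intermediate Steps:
l(I) = -24 (l(I) = -4*6 = -24)
1/l((-9 + 2) + C) = 1/(-24) = -1/24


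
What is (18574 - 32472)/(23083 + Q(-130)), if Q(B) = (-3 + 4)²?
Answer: -6949/11542 ≈ -0.60206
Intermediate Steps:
Q(B) = 1 (Q(B) = 1² = 1)
(18574 - 32472)/(23083 + Q(-130)) = (18574 - 32472)/(23083 + 1) = -13898/23084 = -13898*1/23084 = -6949/11542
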